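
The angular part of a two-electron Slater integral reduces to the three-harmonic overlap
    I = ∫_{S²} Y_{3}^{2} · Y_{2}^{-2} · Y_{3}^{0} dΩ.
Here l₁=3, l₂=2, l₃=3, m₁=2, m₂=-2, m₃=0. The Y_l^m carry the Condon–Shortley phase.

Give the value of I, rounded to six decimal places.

-0.188063

m-sum 0 ✓  L=8 even ✓  1≤3≤5 ✓
Π(2lᵢ+1) = 7×5×7 = 245
triangle coeff Δ(3,2,3) = 1/3780
Σ_t [0,2]: t=0:+1/24 t=1:−1/4 t=2:+1/24 = -1/6
(3j)²=4/105 [(3 2 3; 0 0 0)], sign=+1
Σ_t [0,0]: t=0:+1/24 = 1/24
(3j)²=1/21 [(3 2 3; 2 -2 0)], sign=-1
⇒ 4πI² = 4/9
I = (-1)√(4/9/(4π)) = -0.18806319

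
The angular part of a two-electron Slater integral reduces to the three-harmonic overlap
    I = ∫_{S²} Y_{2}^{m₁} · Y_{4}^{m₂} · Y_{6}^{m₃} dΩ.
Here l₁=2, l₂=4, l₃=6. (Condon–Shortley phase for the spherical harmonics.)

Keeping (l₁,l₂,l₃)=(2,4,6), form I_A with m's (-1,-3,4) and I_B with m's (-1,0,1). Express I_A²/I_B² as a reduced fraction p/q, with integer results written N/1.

48/35

l's match ⇒ only the (l;m) 3-j factors differ between A and B.
A: triangle coeff Δ(2,4,6) = 1/6435; Σ_t [0,0]: t=0:+1/30240 = 1/30240; (3j)²=16/429 [(2 4 6; -1 -3 4)], sign=+1
B: triangle coeff Δ(2,4,6) = 1/6435; Σ_t [0,0]: t=0:+1/3456 = 1/3456; (3j)²=35/1287 [(2 4 6; -1 0 1)], sign=-1
I_A²/I_B² = (16/429)/(35/1287) = 48/35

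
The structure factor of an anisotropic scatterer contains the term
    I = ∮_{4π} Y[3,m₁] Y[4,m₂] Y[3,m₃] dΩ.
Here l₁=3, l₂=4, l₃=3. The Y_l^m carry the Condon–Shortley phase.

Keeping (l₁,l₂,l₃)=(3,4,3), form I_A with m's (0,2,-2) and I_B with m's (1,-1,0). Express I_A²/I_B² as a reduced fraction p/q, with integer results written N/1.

Shared (l₁,l₂,l₃)=(3,4,3): N and (l;000)² cancel in I_A²/I_B².
A: Δ = 4!·2!·4!/11! = 1/34650; Racah Σ t=2..3: t=2:+1/96 t=3:−1/72 = -1/288; ⇒ 3j(3 4 3; 0 2 -2)² = 1/462, sgn +1
B: Δ = 4!·2!·4!/11! = 1/34650; Racah Σ t=0..2: t=0:+1/288 t=1:−1/24 t=2:+1/48 = -5/288; ⇒ 3j(3 4 3; 1 -1 0)² = 5/462, sgn +1
I_A²/I_B² = (1/462)/(5/462) = 1/5

1/5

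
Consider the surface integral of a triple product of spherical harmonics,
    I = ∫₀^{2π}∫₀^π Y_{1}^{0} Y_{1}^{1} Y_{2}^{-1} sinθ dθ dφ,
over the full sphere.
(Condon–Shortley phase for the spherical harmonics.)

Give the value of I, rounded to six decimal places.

-0.218510

Rules hold: Σm=0, L=4 even, 0≤2≤2.
N = 3·3·5 = 45
Δ = 0!·2!·2!/5! = 1/30
Racah Σ t=0..0: t=0:+1/1 = 1/1
⇒ 3j(1 1 2; 0 0 0)² = 2/15, sgn +1
Racah Σ t=0..0: t=0:+1/2 = 1/2
⇒ 3j(1 1 2; 0 1 -1)² = 1/10, sgn -1
4πI² = N·(3j₀)²·(3jₘ)² = 3/5
I = -1·√(0.6/4π) = -0.21850969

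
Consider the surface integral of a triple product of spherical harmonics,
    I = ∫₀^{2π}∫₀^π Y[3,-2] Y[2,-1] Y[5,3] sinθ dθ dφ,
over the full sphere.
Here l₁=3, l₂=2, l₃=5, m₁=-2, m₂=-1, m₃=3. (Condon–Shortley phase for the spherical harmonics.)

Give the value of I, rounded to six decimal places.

-0.253584

Rules hold: Σm=0, L=10 even, 1≤5≤5.
N = 7·5·11 = 385
Δ = 0!·6!·4!/11! = 1/2310
Racah Σ t=0..0: t=0:+1/144 = 1/144
⇒ 3j(3 2 5; 0 0 0)² = 10/231, sgn -1
Racah Σ t=0..0: t=0:+1/720 = 1/720
⇒ 3j(3 2 5; -2 -1 3)² = 8/165, sgn +1
4πI² = N·(3j₀)²·(3jₘ)² = 80/99
I = -1·√(0.808081/4π) = -0.25358436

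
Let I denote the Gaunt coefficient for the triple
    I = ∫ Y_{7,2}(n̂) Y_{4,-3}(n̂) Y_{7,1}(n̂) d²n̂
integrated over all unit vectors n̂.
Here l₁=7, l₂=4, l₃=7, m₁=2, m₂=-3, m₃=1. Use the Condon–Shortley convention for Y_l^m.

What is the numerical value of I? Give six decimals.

-0.033455

Rules hold: Σm=0, L=18 even, 3≤7≤11.
N = 15·9·15 = 2025
Δ = 4!·10!·4!/19! = 1/58198140
Racah Σ t=0..4: t=0:+1/17418240 t=1:−1/622080 t=2:+1/230400 t=3:−1/622080 t=4:+1/17418240 = 1/806400
⇒ 3j(7 4 7; 0 0 0)² = 2268/230945, sgn -1
Racah Σ t=0..1: t=0:+1/2073600 t=1:−1/2488320 = 1/12441600
⇒ 3j(7 4 7; 2 -3 1)² = 98/138567, sgn +1
4πI² = N·(3j₀)²·(3jₘ)² = 30005640/2133423721
I = -1·√(0.0140645/4π) = -0.03345476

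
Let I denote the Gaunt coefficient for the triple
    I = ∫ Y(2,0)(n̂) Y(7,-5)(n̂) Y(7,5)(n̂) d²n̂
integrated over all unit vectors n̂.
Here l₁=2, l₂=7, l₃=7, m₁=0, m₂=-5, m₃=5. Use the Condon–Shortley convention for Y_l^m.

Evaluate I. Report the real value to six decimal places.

0.054230

m-sum 0 ✓  L=16 even ✓  5≤7≤9 ✓
Π(2lᵢ+1) = 5×15×15 = 1125
triangle coeff Δ(2,7,7) = 1/185640
Σ_t [0,2]: t=0:+1/2419200 t=1:−1/518400 t=2:+1/2419200 = -1/907200
(3j)²=56/3315 [(2 7 7; 0 0 0)], sign=+1
Σ_t [0,2]: t=0:+1/29030400 t=1:−1/39916800 t=2:+1/1916006400 = 19/1916006400
(3j)²=361/185640 [(2 7 7; 0 -5 5)], sign=+1
⇒ 4πI² = 1805/48841
I = (+1)√(1805/48841/(4π)) = 0.05423022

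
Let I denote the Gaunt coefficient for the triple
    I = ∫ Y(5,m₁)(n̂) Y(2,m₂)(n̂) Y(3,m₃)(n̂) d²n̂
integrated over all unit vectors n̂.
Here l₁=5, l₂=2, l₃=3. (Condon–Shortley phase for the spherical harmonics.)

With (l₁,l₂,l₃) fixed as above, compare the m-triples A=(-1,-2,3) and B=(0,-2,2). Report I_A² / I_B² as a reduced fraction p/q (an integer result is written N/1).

1/5

Same 5,2,3: normalisation and zero-m 3j drop out of the ratio.
A: Δ: 4! 6! 0! / 11! → 1/2310; sum: t=0:+1/17280 = 1/17280; 3j²(5 2 3; -1 -2 3) = Δ·Π!·Σ² = 1/2310  (sign +1)
B: Δ: 4! 6! 0! / 11! → 1/2310; sum: t=0:+1/2880 = 1/2880; 3j²(5 2 3; 0 -2 2) = Δ·Π!·Σ² = 1/462  (sign -1)
I_A²/I_B² = (1/2310)/(1/462) = 1/5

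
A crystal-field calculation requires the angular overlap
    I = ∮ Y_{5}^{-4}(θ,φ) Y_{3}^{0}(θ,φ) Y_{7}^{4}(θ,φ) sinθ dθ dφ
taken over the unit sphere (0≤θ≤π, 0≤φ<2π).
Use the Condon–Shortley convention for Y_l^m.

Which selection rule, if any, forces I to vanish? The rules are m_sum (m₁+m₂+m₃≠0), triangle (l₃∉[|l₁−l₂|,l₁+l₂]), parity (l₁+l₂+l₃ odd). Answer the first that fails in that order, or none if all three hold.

Σmᵢ = 0  ✓
l₃∈[|l₁−l₂|,l₁+l₂]=[2,8], have l₃=7  ✓
Σlᵢ = 15 ⇒ odd  ✗

parity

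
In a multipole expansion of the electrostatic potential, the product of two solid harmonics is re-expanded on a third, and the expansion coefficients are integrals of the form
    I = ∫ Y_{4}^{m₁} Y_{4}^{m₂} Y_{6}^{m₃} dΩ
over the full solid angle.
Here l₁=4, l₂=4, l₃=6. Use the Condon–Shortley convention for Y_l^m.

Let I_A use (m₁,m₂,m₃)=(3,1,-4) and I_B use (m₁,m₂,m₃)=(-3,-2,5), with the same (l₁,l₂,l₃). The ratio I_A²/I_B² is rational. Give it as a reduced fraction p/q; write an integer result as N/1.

Shared (l₁,l₂,l₃)=(4,4,6): N and (l;000)² cancel in I_A²/I_B².
A: Δ = 2!·6!·6!/15! = 1/1261260; Racah Σ t=0..1: t=0:+1/28800 t=1:−1/34560 = 1/172800; ⇒ 3j(4 4 6; 3 1 -4)² = 1/1430, sgn +1
B: Δ = 2!·6!·6!/15! = 1/1261260; Racah Σ t=1..2: t=1:−1/86400 t=2:+1/172800 = -1/172800; ⇒ 3j(4 4 6; -3 -2 5)² = 1/130, sgn +1
I_A²/I_B² = (1/1430)/(1/130) = 1/11

1/11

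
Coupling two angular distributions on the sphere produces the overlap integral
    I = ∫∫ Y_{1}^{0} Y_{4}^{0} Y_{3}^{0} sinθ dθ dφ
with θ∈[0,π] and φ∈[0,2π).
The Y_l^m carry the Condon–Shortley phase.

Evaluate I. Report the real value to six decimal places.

0.246233

m-sum 0 ✓  L=8 even ✓  3≤3≤5 ✓
Π(2lᵢ+1) = 3×9×7 = 189
triangle coeff Δ(1,4,3) = 1/252
Σ_t [1,1]: t=1:−1/36 = -1/36
(3j)²=4/63 [(1 4 3; 0 0 0)], sign=+1
(m-triple is (0,0,0) — same symbol as above.)
⇒ 4πI² = 16/21
I = (+1)√(16/21/(4π)) = 0.24623252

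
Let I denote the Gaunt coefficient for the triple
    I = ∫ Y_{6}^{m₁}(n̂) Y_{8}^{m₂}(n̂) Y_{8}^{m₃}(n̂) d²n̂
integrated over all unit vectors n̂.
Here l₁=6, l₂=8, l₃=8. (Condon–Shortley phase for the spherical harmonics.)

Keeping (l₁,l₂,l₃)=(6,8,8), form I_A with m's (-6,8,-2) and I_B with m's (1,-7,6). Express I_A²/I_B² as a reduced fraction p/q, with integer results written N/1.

96/455

l's match ⇒ only the (l;m) 3-j factors differ between A and B.
A: triangle coeff Δ(6,8,8) = 1/13742520792; Σ_t [6,6]: t=6:+1/1881169920000 = 1/1881169920000; (3j)²=4/7429 [(6 8 8; -6 8 -2)], sign=+1
B: triangle coeff Δ(6,8,8) = 1/13742520792; Σ_t [0,1]: t=0:+1/31352832000 t=1:−1/20901888000 = -1/62705664000; (3j)²=455/178296 [(6 8 8; 1 -7 6)], sign=-1
I_A²/I_B² = (4/7429)/(455/178296) = 96/455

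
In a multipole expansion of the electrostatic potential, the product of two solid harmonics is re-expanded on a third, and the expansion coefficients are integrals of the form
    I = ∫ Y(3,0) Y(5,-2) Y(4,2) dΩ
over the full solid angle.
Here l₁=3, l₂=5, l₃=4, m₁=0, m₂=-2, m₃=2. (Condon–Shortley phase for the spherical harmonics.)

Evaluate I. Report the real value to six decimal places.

0.022664

Rules hold: Σm=0, L=12 even, 2≤4≤8.
N = 7·11·9 = 693
Δ = 4!·2!·6!/13! = 1/180180
Racah Σ t=1..3: t=1:−1/576 t=2:+1/144 t=3:−1/576 = 1/288
⇒ 3j(3 5 4; 0 0 0)² = 20/1001, sgn +1
Racah Σ t=1..3: t=1:−1/576 t=2:+1/480 t=3:−1/8640 = 1/4320
⇒ 3j(3 5 4; 0 -2 2)² = 1/2145, sgn +1
4πI² = N·(3j₀)²·(3jₘ)² = 12/1859
I = +1·√(0.00645508/4π) = 0.02266449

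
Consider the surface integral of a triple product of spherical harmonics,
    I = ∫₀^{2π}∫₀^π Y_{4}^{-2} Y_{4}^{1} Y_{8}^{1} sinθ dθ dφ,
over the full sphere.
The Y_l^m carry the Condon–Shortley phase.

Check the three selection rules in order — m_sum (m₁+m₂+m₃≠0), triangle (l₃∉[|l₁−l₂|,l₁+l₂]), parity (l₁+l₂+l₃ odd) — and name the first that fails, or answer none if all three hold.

none

m₁+m₂+m₃ = -2 + 1 + 1 = 0  ✓
triangle: |4−4|=0 ≤ l₃=8 ≤ 4+4=8  ✓
parity: l₁+l₂+l₃ = 16 is even  ✓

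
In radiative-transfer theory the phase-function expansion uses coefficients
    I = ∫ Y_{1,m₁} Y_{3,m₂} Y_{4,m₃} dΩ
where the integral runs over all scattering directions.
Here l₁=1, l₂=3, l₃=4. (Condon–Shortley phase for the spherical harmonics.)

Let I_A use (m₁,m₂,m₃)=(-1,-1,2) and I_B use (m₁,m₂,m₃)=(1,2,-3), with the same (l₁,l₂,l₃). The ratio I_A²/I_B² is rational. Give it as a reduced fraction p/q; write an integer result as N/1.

5/7

Shared (l₁,l₂,l₃)=(1,3,4): N and (l;000)² cancel in I_A²/I_B².
A: Δ = 0!·2!·6!/9! = 1/252; Racah Σ t=0..0: t=0:+1/96 = 1/96; ⇒ 3j(1 3 4; -1 -1 2)² = 5/84, sgn +1
B: Δ = 0!·2!·6!/9! = 1/252; Racah Σ t=0..0: t=0:+1/240 = 1/240; ⇒ 3j(1 3 4; 1 2 -3)² = 1/12, sgn -1
I_A²/I_B² = (5/84)/(1/12) = 5/7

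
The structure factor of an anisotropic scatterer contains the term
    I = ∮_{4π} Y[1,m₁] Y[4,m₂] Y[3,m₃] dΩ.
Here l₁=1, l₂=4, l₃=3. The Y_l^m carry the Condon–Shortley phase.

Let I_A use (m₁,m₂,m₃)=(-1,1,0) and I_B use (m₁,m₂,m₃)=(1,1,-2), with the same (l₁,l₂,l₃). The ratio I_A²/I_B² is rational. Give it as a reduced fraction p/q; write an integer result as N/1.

Same 1,4,3: normalisation and zero-m 3j drop out of the ratio.
A: Δ: 2! 0! 6! / 9! → 1/252; sum: t=2:+1/72 = 1/72; 3j²(1 4 3; -1 1 0) = Δ·Π!·Σ² = 5/126  (sign -1)
B: Δ: 2! 0! 6! / 9! → 1/252; sum: t=0:+1/240 = 1/240; 3j²(1 4 3; 1 1 -2) = Δ·Π!·Σ² = 1/84  (sign -1)
I_A²/I_B² = (5/126)/(1/84) = 10/3

10/3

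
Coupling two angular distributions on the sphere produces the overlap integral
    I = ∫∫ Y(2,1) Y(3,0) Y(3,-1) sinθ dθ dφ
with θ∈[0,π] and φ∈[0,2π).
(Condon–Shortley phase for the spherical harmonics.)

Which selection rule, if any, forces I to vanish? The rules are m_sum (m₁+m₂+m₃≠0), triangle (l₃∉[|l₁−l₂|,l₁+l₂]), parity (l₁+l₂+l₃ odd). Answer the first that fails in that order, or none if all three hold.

none

m₁+m₂+m₃ = 1 + 0 − 1 = 0  ✓
triangle: |2−3|=1 ≤ l₃=3 ≤ 2+3=5  ✓
parity: l₁+l₂+l₃ = 8 is even  ✓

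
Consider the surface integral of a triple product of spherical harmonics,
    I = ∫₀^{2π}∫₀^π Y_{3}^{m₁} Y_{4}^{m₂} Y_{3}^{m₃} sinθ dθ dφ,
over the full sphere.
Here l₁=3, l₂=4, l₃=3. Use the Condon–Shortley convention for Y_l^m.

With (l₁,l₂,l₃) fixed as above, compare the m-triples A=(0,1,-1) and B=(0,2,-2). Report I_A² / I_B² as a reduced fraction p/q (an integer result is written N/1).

5/1

Same 3,4,3: normalisation and zero-m 3j drop out of the ratio.
A: Δ: 4! 2! 4! / 11! → 1/34650; sum: t=1:−1/288 t=2:+1/24 t=3:−1/48 = 5/288; 3j²(3 4 3; 0 1 -1) = Δ·Π!·Σ² = 5/462  (sign +1)
B: Δ: 4! 2! 4! / 11! → 1/34650; sum: t=2:+1/96 t=3:−1/72 = -1/288; 3j²(3 4 3; 0 2 -2) = Δ·Π!·Σ² = 1/462  (sign +1)
I_A²/I_B² = (5/462)/(1/462) = 5/1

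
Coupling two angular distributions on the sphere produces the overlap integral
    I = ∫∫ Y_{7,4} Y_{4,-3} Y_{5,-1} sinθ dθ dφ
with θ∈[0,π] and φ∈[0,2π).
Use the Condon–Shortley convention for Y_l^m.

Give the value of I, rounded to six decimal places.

-0.069211

Checks pass: Σm=0; 16 even; l₃=5∈[3,11].
(2·7+1)(2·4+1)(2·5+1) = 1485
Δ: 6! 8! 2! / 17! → 1/6126120
sum: t=2:+1/69120 t=3:−1/20736 t=4:+1/69120 = -1/51840
3j²(7 4 5; 0 0 0) = Δ·Π!·Σ² = 280/21879  (sign +1)
sum: t=0:+1/518400 t=1:−1/345600 = -1/1036800
3j²(7 4 5; 4 -3 -1) = Δ·Π!·Σ² = 7/2210  (sign -1)
combine: 4πI² = 1485·280/21879·7/2210 = 2940/48841
take √, sign -1: I = -0.06921121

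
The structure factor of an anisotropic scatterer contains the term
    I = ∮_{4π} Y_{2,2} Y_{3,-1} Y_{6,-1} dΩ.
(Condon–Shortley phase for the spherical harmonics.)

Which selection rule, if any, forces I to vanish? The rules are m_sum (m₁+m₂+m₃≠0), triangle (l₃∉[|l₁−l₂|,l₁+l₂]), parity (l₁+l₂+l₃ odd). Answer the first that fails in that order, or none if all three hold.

triangle

m₁+m₂+m₃ = 2 − 1 − 1 = 0  ✓
triangle: |2−3|=1 ≤ l₃=6 ≤ 2+3=5  ✗
parity: l₁+l₂+l₃ = 11 is odd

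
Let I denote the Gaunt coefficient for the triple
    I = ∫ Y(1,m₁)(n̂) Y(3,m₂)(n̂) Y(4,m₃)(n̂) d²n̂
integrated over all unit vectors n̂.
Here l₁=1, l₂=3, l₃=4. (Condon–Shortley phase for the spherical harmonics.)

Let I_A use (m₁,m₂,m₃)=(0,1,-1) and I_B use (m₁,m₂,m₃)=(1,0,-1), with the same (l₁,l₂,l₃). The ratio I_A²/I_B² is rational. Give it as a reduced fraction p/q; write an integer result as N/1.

Shared (l₁,l₂,l₃)=(1,3,4): N and (l;000)² cancel in I_A²/I_B².
A: Δ = 0!·2!·6!/9! = 1/252; Racah Σ t=0..0: t=0:+1/48 = 1/48; ⇒ 3j(1 3 4; 0 1 -1)² = 5/84, sgn -1
B: Δ = 0!·2!·6!/9! = 1/252; Racah Σ t=0..0: t=0:+1/72 = 1/72; ⇒ 3j(1 3 4; 1 0 -1)² = 5/126, sgn -1
I_A²/I_B² = (5/84)/(5/126) = 3/2

3/2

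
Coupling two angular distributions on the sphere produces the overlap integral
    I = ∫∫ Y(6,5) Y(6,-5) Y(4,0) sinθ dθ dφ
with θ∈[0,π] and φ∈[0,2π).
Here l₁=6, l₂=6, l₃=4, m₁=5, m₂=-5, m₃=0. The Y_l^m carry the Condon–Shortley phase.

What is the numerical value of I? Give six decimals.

0.099563

Checks pass: Σm=0; 16 even; l₃=4∈[0,12].
(2·6+1)(2·6+1)(2·4+1) = 1521
Δ: 8! 4! 4! / 17! → 1/15315300
sum: t=2:+1/829440 t=3:−1/25920 t=4:+1/9216 t=5:−1/25920 t=6:+1/829440 = 7/207360
3j²(6 6 4; 0 0 0) = Δ·Π!·Σ² = 28/2431  (sign +1)
sum: t=0:+1/1451520 t=1:−1/2903040 = 1/2903040
3j²(6 6 4; 5 -5 0) = Δ·Π!·Σ² = 11/1547  (sign +1)
combine: 4πI² = 1521·28/2431·11/1547 = 36/289
take √, sign +1: I = 0.09956287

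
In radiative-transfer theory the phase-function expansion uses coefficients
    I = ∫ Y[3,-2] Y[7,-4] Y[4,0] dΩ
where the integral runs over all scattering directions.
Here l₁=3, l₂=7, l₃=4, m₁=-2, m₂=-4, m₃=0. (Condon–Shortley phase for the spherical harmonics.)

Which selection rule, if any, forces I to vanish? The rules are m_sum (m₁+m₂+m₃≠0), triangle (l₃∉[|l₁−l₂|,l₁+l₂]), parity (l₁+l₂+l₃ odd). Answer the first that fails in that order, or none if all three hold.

azimuthal sum: -2 − 4 + 0 = -6  ✗
4 ≤ 4 ≤ 10 (triangle on l)
L = 3 + 7 + 4 = 14 (even)

m_sum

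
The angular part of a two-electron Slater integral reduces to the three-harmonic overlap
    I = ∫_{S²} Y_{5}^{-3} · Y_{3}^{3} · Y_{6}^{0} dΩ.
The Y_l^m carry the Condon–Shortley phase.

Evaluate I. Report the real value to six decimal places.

-0.110086

Checks pass: Σm=0; 14 even; l₃=6∈[2,8].
(2·5+1)(2·3+1)(2·6+1) = 1001
Δ: 2! 8! 4! / 15! → 1/675675
sum: t=0:+1/8640 t=1:−1/2304 t=2:+1/8640 = -7/34560
3j²(5 3 6; 0 0 0) = Δ·Π!·Σ² = 7/429  (sign -1)
sum: t=2:+1/69120 = 1/69120
3j²(5 3 6; -3 3 0) = Δ·Π!·Σ² = 4/429  (sign +1)
combine: 4πI² = 1001·7/429·4/429 = 196/1287
take √, sign -1: I = -0.11008644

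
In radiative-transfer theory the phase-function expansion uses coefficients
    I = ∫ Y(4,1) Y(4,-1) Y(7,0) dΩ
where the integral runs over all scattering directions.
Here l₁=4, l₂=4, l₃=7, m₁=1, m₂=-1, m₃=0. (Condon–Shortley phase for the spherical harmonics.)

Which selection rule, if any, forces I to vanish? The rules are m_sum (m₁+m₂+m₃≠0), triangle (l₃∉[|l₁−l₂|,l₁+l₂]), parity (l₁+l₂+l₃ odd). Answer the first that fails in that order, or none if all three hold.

parity

Σmᵢ = 0  ✓
l₃∈[|l₁−l₂|,l₁+l₂]=[0,8], have l₃=7  ✓
Σlᵢ = 15 ⇒ odd  ✗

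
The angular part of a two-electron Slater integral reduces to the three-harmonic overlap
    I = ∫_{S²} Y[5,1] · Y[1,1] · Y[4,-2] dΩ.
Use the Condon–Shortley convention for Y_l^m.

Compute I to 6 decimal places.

-0.120286

Rules hold: Σm=0, L=10 even, 4≤4≤6.
N = 11·3·9 = 297
Δ = 2!·8!·0!/11! = 1/495
Racah Σ t=1..1: t=1:−1/576 = -1/576
⇒ 3j(5 1 4; 0 0 0)² = 5/99, sgn -1
Racah Σ t=2..2: t=2:+1/2880 = 1/2880
⇒ 3j(5 1 4; 1 1 -2)² = 2/165, sgn +1
4πI² = N·(3j₀)²·(3jₘ)² = 2/11
I = -1·√(0.181818/4π) = -0.12028562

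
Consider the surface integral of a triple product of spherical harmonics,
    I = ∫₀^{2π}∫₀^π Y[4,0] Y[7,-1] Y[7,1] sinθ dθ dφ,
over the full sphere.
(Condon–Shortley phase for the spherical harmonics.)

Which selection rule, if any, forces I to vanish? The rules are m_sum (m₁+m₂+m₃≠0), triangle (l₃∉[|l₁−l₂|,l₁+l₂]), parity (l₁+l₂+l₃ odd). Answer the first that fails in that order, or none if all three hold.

none

m₁+m₂+m₃ = 0 − 1 + 1 = 0  ✓
triangle: |4−7|=3 ≤ l₃=7 ≤ 4+7=11  ✓
parity: l₁+l₂+l₃ = 18 is even  ✓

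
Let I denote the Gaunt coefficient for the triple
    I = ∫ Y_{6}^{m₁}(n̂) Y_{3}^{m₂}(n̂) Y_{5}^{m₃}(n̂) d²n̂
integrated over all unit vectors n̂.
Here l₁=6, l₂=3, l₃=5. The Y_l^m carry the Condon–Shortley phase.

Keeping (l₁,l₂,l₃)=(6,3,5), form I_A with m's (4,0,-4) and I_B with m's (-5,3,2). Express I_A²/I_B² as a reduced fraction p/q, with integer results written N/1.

15/22

Same 6,3,5: normalisation and zero-m 3j drop out of the ratio.
A: Δ: 4! 8! 2! / 15! → 1/675675; sum: t=1:−1/60480 t=2:+1/161280 = -1/96768; 3j²(6 3 5; 4 0 -4) = Δ·Π!·Σ² = 15/1001  (sign +1)
B: Δ: 4! 8! 2! / 15! → 1/675675; sum: t=4:+1/241920 = 1/241920; 3j²(6 3 5; -5 3 2) = Δ·Π!·Σ² = 2/91  (sign -1)
I_A²/I_B² = (15/1001)/(2/91) = 15/22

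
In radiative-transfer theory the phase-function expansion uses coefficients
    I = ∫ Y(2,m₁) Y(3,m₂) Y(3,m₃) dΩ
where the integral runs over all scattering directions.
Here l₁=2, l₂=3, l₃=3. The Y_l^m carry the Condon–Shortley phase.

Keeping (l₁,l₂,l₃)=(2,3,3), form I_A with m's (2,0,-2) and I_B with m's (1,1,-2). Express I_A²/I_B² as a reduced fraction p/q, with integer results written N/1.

4/3

Same 2,3,3: normalisation and zero-m 3j drop out of the ratio.
A: Δ: 2! 2! 4! / 9! → 1/3780; sum: t=0:+1/24 = 1/24; 3j²(2 3 3; 2 0 -2) = Δ·Π!·Σ² = 1/21  (sign -1)
B: Δ: 2! 2! 4! / 9! → 1/3780; sum: t=0:+1/48 t=1:−1/12 = -1/16; 3j²(2 3 3; 1 1 -2) = Δ·Π!·Σ² = 1/28  (sign +1)
I_A²/I_B² = (1/21)/(1/28) = 4/3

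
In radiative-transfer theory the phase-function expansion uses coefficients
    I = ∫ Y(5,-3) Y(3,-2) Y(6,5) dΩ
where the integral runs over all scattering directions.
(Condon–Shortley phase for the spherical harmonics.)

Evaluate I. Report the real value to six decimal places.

m-sum 0 ✓  L=14 even ✓  2≤6≤8 ✓
Π(2lᵢ+1) = 11×7×13 = 1001
triangle coeff Δ(5,3,6) = 1/675675
Σ_t [0,2]: t=0:+1/8640 t=1:−1/2304 t=2:+1/8640 = -7/34560
(3j)²=7/429 [(5 3 6; 0 0 0)], sign=-1
Σ_t [0,1]: t=0:+1/483840 t=1:−1/120960 = -1/161280
(3j)²=2/91 [(5 3 6; -3 -2 5)], sign=+1
⇒ 4πI² = 14/39
I = (-1)√(14/39/(4π)) = -0.16901560

-0.169016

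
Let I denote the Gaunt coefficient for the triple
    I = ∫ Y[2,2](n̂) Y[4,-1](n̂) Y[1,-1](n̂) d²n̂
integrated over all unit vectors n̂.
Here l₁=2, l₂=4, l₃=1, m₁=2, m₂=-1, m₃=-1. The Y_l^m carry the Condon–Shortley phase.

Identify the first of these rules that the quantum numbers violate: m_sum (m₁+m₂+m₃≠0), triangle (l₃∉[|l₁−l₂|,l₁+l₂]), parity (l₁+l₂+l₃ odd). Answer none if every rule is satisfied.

triangle

m₁+m₂+m₃ = 2 − 1 − 1 = 0  ✓
triangle: |2−4|=2 ≤ l₃=1 ≤ 2+4=6  ✗
parity: l₁+l₂+l₃ = 7 is odd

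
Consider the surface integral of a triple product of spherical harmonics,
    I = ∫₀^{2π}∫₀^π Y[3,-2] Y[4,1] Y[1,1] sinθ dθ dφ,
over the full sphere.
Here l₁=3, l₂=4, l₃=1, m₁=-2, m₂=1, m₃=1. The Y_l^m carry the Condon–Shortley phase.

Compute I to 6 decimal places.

-0.106622

m-sum 0 ✓  L=8 even ✓  1≤1≤7 ✓
Π(2lᵢ+1) = 7×9×3 = 189
triangle coeff Δ(3,4,1) = 1/252
Σ_t [3,3]: t=3:−1/36 = -1/36
(3j)²=4/63 [(3 4 1; 0 0 0)], sign=+1
Σ_t [5,5]: t=5:−1/240 = -1/240
(3j)²=1/84 [(3 4 1; -2 1 1)], sign=-1
⇒ 4πI² = 1/7
I = (-1)√(1/7/(4π)) = -0.10662181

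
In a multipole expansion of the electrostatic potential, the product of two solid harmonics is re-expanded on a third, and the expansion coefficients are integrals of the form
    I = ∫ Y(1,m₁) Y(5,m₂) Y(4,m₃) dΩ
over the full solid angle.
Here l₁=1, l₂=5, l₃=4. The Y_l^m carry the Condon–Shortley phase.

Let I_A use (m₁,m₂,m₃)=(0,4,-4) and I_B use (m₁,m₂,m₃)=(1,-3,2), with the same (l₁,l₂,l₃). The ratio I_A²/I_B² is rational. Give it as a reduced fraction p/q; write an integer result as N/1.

Same 1,5,4: normalisation and zero-m 3j drop out of the ratio.
A: Δ: 2! 0! 8! / 11! → 1/495; sum: t=1:−1/40320 = -1/40320; 3j²(1 5 4; 0 4 -4) = Δ·Π!·Σ² = 1/55  (sign -1)
B: Δ: 2! 0! 8! / 11! → 1/495; sum: t=0:+1/2880 = 1/2880; 3j²(1 5 4; 1 -3 2) = Δ·Π!·Σ² = 28/495  (sign +1)
I_A²/I_B² = (1/55)/(28/495) = 9/28

9/28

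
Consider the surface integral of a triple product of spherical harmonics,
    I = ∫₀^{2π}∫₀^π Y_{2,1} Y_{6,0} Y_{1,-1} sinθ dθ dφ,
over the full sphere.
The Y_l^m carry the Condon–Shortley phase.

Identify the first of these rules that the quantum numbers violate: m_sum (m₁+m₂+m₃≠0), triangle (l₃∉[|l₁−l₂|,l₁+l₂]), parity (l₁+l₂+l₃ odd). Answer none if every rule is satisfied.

m₁+m₂+m₃ = 1 + 0 − 1 = 0  ✓
triangle: |2−6|=4 ≤ l₃=1 ≤ 2+6=8  ✗
parity: l₁+l₂+l₃ = 9 is odd

triangle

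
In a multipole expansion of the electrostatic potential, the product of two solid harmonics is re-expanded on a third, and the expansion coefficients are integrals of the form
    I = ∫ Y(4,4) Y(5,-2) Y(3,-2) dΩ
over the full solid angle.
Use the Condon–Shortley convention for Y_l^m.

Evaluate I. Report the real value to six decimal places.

-0.109480

Checks pass: Σm=0; 12 even; l₃=3∈[1,9].
(2·4+1)(2·5+1)(2·3+1) = 693
Δ: 6! 2! 4! / 13! → 1/180180
sum: t=2:+1/576 t=3:−1/144 t=4:+1/576 = -1/288
3j²(4 5 3; 0 0 0) = Δ·Π!·Σ² = 20/1001  (sign +1)
sum: t=0:+1/8640 = 1/8640
3j²(4 5 3; 4 -2 -2) = Δ·Π!·Σ² = 14/1287  (sign -1)
combine: 4πI² = 693·20/1001·14/1287 = 280/1859
take √, sign -1: I = -0.10947990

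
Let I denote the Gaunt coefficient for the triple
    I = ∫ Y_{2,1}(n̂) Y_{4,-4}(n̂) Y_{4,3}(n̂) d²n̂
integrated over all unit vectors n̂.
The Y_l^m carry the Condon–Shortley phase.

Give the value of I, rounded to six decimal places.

Checks pass: Σm=0; 10 even; l₃=4∈[2,6].
(2·2+1)(2·4+1)(2·4+1) = 405
Δ: 2! 2! 6! / 11! → 1/13860
sum: t=0:+1/192 t=1:−1/36 t=2:+1/192 = -5/288
3j²(2 4 4; 0 0 0) = Δ·Π!·Σ² = 20/693  (sign -1)
sum: t=0:+1/1440 = 1/1440
3j²(2 4 4; 1 -4 3) = Δ·Π!·Σ² = 7/165  (sign -1)
combine: 4πI² = 405·20/693·7/165 = 60/121
take √, sign +1: I = 0.19864517

0.198645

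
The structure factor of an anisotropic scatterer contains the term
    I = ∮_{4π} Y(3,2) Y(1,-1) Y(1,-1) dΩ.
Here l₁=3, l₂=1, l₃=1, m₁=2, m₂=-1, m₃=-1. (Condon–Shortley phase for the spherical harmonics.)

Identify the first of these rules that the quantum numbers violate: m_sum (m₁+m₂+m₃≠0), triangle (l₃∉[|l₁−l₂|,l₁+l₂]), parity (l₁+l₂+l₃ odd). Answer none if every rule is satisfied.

triangle

Σmᵢ = 0  ✓
l₃∈[|l₁−l₂|,l₁+l₂]=[2,4], have l₃=1  ✗
Σlᵢ = 5 ⇒ odd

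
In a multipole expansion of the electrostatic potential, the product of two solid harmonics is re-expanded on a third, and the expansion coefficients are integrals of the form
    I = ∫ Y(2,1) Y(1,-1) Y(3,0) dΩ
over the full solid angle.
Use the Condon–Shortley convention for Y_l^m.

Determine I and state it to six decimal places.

Checks pass: Σm=0; 6 even; l₃=3∈[1,3].
(2·2+1)(2·1+1)(2·3+1) = 105
Δ: 0! 4! 2! / 7! → 1/105
sum: t=0:+1/4 = 1/4
3j²(2 1 3; 0 0 0) = Δ·Π!·Σ² = 3/35  (sign -1)
sum: t=0:+1/12 = 1/12
3j²(2 1 3; 1 -1 0) = Δ·Π!·Σ² = 1/35  (sign -1)
combine: 4πI² = 105·3/35·1/35 = 9/35
take √, sign +1: I = 0.14304817

0.143048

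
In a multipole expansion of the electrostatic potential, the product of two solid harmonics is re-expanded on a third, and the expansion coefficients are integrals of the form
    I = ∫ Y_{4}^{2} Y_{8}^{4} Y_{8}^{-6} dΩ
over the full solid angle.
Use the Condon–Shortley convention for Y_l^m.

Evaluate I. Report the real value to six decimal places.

0.126586

m-sum 0 ✓  L=20 even ✓  4≤8≤12 ✓
Π(2lᵢ+1) = 9×17×17 = 2601
triangle coeff Δ(4,8,8) = 1/185175900
Σ_t [0,4]: t=0:+1/557383680 t=1:−1/21772800 t=2:+1/8294400 t=3:−1/21772800 t=4:+1/557383680 = 1/30965760
(3j)²=36/4199 [(4 8 8; 0 0 0)], sign=+1
Σ_t [0,2]: t=0:+1/45984153600 t=1:−1/1437004800 t=2:+1/696729600 = 1/1313832960
(3j)²=35/3876 [(4 8 8; 2 4 -6)], sign=+1
⇒ 4πI² = 945/4693
I = (+1)√(945/4693/(4π)) = 0.12658601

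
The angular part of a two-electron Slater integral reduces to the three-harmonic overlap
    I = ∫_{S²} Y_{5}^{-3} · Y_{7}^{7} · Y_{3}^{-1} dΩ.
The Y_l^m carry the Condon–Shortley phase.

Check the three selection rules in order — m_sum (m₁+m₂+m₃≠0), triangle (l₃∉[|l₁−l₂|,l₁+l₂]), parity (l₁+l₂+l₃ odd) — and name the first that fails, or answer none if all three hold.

m_sum

Σmᵢ = 3  ✗
l₃∈[|l₁−l₂|,l₁+l₂]=[2,12], have l₃=3
Σlᵢ = 15 ⇒ odd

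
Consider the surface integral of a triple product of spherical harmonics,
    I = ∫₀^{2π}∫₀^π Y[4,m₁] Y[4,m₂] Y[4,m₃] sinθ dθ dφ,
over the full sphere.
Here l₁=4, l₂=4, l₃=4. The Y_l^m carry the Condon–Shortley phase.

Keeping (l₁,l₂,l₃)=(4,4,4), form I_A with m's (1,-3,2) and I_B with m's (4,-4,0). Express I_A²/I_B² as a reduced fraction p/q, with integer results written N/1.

Shared (l₁,l₂,l₃)=(4,4,4): N and (l;000)² cancel in I_A²/I_B².
A: Δ = 4!·4!·4!/13! = 1/450450; Racah Σ t=0..1: t=0:+1/864 t=1:−1/576 = -1/1728; ⇒ 3j(4 4 4; 1 -3 2)² = 5/1287, sgn -1
B: Δ = 4!·4!·4!/13! = 1/450450; Racah Σ t=0..0: t=0:+1/13824 = 1/13824; ⇒ 3j(4 4 4; 4 -4 0)² = 14/1287, sgn +1
I_A²/I_B² = (5/1287)/(14/1287) = 5/14

5/14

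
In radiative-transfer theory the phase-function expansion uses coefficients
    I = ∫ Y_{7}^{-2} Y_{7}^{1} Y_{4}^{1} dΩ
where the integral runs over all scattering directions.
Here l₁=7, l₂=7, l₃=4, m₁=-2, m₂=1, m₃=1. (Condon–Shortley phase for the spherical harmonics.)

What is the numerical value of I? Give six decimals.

0.100255

Rules hold: Σm=0, L=18 even, 0≤4≤14.
N = 15·15·9 = 2025
Δ = 10!·4!·4!/19! = 1/58198140
Racah Σ t=3..7: t=3:−1/17418240 t=4:+1/622080 t=5:−1/230400 t=6:+1/622080 t=7:−1/17418240 = -1/806400
⇒ 3j(7 7 4; 0 0 0)² = 2268/230945, sgn -1
Racah Σ t=5..8: t=5:−1/2073600 t=6:+1/414720 t=7:−1/725760 t=8:+1/11612160 = 37/58060800
⇒ 3j(7 7 4; -2 1 1)² = 4107/646646, sgn -1
4πI² = N·(3j₀)²·(3jₘ)² = 269460270/2133423721
I = +1·√(0.126304/4π) = 0.10025450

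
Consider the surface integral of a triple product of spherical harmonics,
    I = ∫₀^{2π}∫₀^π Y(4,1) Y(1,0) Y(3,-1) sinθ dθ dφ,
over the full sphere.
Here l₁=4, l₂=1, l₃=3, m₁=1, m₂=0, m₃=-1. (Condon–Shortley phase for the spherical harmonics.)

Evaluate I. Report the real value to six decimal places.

m-sum 0 ✓  L=8 even ✓  3≤3≤5 ✓
Π(2lᵢ+1) = 9×3×7 = 189
triangle coeff Δ(4,1,3) = 1/252
Σ_t [1,1]: t=1:−1/36 = -1/36
(3j)²=4/63 [(4 1 3; 0 0 0)], sign=+1
Σ_t [1,1]: t=1:−1/48 = -1/48
(3j)²=5/84 [(4 1 3; 1 0 -1)], sign=-1
⇒ 4πI² = 5/7
I = (-1)√(5/7/(4π)) = -0.23841361

-0.238414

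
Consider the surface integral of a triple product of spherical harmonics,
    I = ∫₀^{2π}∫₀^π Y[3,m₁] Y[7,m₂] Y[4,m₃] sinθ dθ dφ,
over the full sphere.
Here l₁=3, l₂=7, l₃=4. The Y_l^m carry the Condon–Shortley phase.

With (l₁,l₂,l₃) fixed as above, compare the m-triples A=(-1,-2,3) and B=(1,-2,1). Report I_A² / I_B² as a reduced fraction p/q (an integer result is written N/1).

Shared (l₁,l₂,l₃)=(3,7,4): N and (l;000)² cancel in I_A²/I_B².
A: Δ = 6!·0!·8!/15! = 1/45045; Racah Σ t=4..4: t=4:+1/241920 = 1/241920; ⇒ 3j(3 7 4; -1 -2 3)² = 4/1001, sgn -1
B: Δ = 6!·0!·8!/15! = 1/45045; Racah Σ t=2..2: t=2:+1/34560 = 1/34560; ⇒ 3j(3 7 4; 1 -2 1)² = 4/143, sgn -1
I_A²/I_B² = (4/1001)/(4/143) = 1/7

1/7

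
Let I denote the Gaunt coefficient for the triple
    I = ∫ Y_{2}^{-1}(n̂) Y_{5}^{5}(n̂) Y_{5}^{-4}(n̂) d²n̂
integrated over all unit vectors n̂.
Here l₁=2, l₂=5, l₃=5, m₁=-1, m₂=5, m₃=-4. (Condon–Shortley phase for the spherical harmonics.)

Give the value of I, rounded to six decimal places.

Checks pass: Σm=0; 12 even; l₃=5∈[3,7].
(2·2+1)(2·5+1)(2·5+1) = 605
Δ: 2! 2! 8! / 13! → 1/38610
sum: t=0:+1/2880 t=1:−1/576 t=2:+1/2880 = -1/960
3j²(2 5 5; 0 0 0) = Δ·Π!·Σ² = 10/429  (sign +1)
sum: t=2:+1/80640 = 1/80640
3j²(2 5 5; -1 5 -4) = Δ·Π!·Σ² = 9/286  (sign -1)
combine: 4πI² = 605·10/429·9/286 = 75/169
take √, sign -1: I = -0.18792404

-0.187924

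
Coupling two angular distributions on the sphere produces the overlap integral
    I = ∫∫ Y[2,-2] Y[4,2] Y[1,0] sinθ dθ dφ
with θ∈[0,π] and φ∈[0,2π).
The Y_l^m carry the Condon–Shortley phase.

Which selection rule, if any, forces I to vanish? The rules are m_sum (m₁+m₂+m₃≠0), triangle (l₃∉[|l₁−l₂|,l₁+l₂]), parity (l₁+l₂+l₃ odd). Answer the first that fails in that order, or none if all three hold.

triangle

Σmᵢ = 0  ✓
l₃∈[|l₁−l₂|,l₁+l₂]=[2,6], have l₃=1  ✗
Σlᵢ = 7 ⇒ odd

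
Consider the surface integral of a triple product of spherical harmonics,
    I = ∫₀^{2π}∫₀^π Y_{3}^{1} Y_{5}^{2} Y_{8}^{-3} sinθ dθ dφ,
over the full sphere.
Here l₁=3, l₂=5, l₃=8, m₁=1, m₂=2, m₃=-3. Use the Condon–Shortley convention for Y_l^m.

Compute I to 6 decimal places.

-0.241178

Checks pass: Σm=0; 16 even; l₃=8∈[2,8].
(2·3+1)(2·5+1)(2·8+1) = 1309
Δ: 0! 6! 10! / 17! → 1/136136
sum: t=0:+1/518400 = 1/518400
3j²(3 5 8; 0 0 0) = Δ·Π!·Σ² = 56/2431  (sign +1)
sum: t=0:+1/1451520 = 1/1451520
3j²(3 5 8; 1 2 -3) = Δ·Π!·Σ² = 75/3094  (sign -1)
combine: 4πI² = 1309·56/2431·75/3094 = 2100/2873
take √, sign -1: I = -0.24117756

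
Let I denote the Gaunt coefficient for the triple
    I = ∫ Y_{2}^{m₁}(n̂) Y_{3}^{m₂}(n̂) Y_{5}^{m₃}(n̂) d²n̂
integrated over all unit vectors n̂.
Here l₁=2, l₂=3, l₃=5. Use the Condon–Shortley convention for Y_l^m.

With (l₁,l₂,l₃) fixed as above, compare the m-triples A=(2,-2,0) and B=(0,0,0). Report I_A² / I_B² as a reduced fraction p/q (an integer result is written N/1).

l's match ⇒ only the (l;m) 3-j factors differ between A and B.
A: triangle coeff Δ(2,3,5) = 1/2310; Σ_t [0,0]: t=0:+1/2880 = 1/2880; (3j)²=1/462 [(2 3 5; 2 -2 0)], sign=-1
B: triangle coeff Δ(2,3,5) = 1/2310; Σ_t [0,0]: t=0:+1/144 = 1/144; (3j)²=10/231 [(2 3 5; 0 0 0)], sign=-1
I_A²/I_B² = (1/462)/(10/231) = 1/20

1/20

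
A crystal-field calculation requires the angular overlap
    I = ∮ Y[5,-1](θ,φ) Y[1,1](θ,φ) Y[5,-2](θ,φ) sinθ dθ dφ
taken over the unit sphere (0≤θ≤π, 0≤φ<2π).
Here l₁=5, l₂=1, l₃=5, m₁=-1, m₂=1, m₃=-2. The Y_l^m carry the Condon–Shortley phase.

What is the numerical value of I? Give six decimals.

Σmᵢ = -2 ≠ 0, so the φ-integral vanishes; I = 0

0.000000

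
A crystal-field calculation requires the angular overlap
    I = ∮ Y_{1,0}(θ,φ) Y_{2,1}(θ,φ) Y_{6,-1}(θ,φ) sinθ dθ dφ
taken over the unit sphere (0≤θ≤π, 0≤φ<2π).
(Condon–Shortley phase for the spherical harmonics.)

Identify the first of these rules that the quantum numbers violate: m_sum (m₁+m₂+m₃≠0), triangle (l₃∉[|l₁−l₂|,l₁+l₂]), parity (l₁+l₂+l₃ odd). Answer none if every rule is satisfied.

triangle

Σmᵢ = 0  ✓
l₃∈[|l₁−l₂|,l₁+l₂]=[1,3], have l₃=6  ✗
Σlᵢ = 9 ⇒ odd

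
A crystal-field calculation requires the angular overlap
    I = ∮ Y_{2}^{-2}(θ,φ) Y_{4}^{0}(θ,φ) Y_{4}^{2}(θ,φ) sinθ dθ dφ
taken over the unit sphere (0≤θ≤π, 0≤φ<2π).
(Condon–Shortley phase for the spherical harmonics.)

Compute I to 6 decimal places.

m-sum 0 ✓  L=10 even ✓  2≤4≤6 ✓
Π(2lᵢ+1) = 5×9×9 = 405
triangle coeff Δ(2,4,4) = 1/13860
Σ_t [0,2]: t=0:+1/192 t=1:−1/36 t=2:+1/192 = -5/288
(3j)²=20/693 [(2 4 4; 0 0 0)], sign=-1
Σ_t [2,2]: t=2:+1/192 = 1/192
(3j)²=3/77 [(2 4 4; -2 0 2)], sign=+1
⇒ 4πI² = 2700/5929
I = (-1)√(2700/5929/(4π)) = -0.19036462

-0.190365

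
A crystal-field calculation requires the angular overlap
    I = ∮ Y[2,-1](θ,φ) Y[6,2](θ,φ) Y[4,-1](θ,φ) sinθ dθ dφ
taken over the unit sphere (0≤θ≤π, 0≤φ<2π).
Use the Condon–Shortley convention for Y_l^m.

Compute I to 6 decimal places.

Rules hold: Σm=0, L=12 even, 4≤4≤8.
N = 5·13·9 = 585
Δ = 4!·0!·8!/13! = 1/6435
Racah Σ t=2..2: t=2:+1/2304 = 1/2304
⇒ 3j(2 6 4; 0 0 0)² = 5/143, sgn +1
Racah Σ t=3..3: t=3:−1/4320 = -1/4320
⇒ 3j(2 6 4; -1 2 -1)² = 224/6435, sgn +1
4πI² = N·(3j₀)²·(3jₘ)² = 1120/1573
I = +1·√(0.712015/4π) = 0.23803440

0.238034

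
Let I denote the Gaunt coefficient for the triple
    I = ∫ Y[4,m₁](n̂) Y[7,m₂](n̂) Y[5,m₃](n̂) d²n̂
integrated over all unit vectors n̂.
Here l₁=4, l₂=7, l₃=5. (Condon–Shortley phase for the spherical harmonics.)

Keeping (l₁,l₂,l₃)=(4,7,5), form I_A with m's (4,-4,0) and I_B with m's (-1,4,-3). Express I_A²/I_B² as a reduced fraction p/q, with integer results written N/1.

Shared (l₁,l₂,l₃)=(4,7,5): N and (l;000)² cancel in I_A²/I_B².
A: Δ = 6!·2!·8!/17! = 1/6126120; Racah Σ t=0..0: t=0:+1/1036800 = 1/1036800; ⇒ 3j(4 7 5; 4 -4 0)² = 14/663, sgn -1
B: Δ = 6!·2!·8!/17! = 1/6126120; Racah Σ t=3..5: t=3:−1/2903040 t=4:+1/241920 t=5:−1/345600 = 13/14515200; ⇒ 3j(4 7 5; -1 4 -3)² = 13/7140, sgn +1
I_A²/I_B² = (14/663)/(13/7140) = 1960/169

1960/169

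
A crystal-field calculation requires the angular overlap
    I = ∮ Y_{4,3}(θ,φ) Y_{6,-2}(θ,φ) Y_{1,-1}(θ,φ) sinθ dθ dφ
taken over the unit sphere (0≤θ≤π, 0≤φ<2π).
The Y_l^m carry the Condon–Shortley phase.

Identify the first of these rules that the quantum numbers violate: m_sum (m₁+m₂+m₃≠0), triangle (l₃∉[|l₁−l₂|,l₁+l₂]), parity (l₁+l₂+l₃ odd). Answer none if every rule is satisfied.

triangle

m₁+m₂+m₃ = 3 − 2 − 1 = 0  ✓
triangle: |4−6|=2 ≤ l₃=1 ≤ 4+6=10  ✗
parity: l₁+l₂+l₃ = 11 is odd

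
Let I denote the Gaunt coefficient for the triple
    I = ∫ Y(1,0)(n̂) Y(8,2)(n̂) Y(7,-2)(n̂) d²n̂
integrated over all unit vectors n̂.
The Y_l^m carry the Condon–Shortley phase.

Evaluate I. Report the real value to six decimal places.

Checks pass: Σm=0; 16 even; l₃=7∈[7,9].
(2·1+1)(2·8+1)(2·7+1) = 765
Δ: 2! 0! 14! / 17! → 1/2040
sum: t=1:−1/25401600 = -1/25401600
3j²(1 8 7; 0 0 0) = Δ·Π!·Σ² = 8/255  (sign +1)
sum: t=1:−1/43545600 = -1/43545600
3j²(1 8 7; 0 2 -2) = Δ·Π!·Σ² = 1/34  (sign +1)
combine: 4πI² = 765·8/255·1/34 = 12/17
take √, sign +1: I = 0.23700703

0.237007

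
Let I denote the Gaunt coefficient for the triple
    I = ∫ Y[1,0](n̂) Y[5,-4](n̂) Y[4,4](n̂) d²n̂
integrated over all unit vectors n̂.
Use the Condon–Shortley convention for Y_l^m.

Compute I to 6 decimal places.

0.147319

m-sum 0 ✓  L=10 even ✓  4≤4≤6 ✓
Π(2lᵢ+1) = 3×11×9 = 297
triangle coeff Δ(1,5,4) = 1/495
Σ_t [1,1]: t=1:−1/576 = -1/576
(3j)²=5/99 [(1 5 4; 0 0 0)], sign=-1
Σ_t [1,1]: t=1:−1/40320 = -1/40320
(3j)²=1/55 [(1 5 4; 0 -4 4)], sign=-1
⇒ 4πI² = 3/11
I = (+1)√(3/11/(4π)) = 0.14731920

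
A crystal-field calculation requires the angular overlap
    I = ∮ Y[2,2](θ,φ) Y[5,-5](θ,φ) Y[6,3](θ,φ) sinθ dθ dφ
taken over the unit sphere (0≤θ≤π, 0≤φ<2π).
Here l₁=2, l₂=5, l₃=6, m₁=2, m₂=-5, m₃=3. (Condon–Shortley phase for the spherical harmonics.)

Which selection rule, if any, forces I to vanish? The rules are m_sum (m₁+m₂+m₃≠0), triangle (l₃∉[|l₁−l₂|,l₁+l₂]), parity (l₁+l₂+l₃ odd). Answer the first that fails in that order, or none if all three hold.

parity

azimuthal sum: 2 − 5 + 3 = 0  ✓
3 ≤ 6 ≤ 7 (triangle on l)  ✓
L = 2 + 5 + 6 = 13 (odd)  ✗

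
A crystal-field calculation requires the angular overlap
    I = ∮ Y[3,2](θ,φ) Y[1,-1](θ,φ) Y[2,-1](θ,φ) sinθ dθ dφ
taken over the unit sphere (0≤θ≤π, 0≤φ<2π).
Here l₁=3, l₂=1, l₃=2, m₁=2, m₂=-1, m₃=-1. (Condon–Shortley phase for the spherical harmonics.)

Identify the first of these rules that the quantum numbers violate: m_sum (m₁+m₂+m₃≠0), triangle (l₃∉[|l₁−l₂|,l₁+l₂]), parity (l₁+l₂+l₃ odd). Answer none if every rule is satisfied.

azimuthal sum: 2 − 1 − 1 = 0  ✓
2 ≤ 2 ≤ 4 (triangle on l)  ✓
L = 3 + 1 + 2 = 6 (even)  ✓

none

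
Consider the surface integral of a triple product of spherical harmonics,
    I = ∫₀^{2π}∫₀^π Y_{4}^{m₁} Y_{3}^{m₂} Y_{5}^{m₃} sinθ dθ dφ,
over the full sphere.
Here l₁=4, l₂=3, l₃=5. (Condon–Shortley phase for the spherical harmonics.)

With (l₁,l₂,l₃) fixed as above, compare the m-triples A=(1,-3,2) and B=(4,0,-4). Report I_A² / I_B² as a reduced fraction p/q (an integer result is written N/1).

Same 4,3,5: normalisation and zero-m 3j drop out of the ratio.
A: Δ: 2! 6! 4! / 13! → 1/180180; sum: t=0:+1/1728 = 1/1728; 3j²(4 3 5; 1 -3 2) = Δ·Π!·Σ² = 25/858  (sign -1)
B: Δ: 2! 6! 4! / 13! → 1/180180; sum: t=0:+1/8640 = 1/8640; 3j²(4 3 5; 4 0 -4) = Δ·Π!·Σ² = 28/715  (sign -1)
I_A²/I_B² = (25/858)/(28/715) = 125/168

125/168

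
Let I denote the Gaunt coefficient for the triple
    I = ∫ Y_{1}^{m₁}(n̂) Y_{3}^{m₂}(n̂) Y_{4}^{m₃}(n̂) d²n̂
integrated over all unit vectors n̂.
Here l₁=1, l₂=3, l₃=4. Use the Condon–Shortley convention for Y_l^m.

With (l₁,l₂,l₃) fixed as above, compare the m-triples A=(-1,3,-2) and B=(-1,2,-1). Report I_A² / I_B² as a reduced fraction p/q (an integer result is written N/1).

Same 1,3,4: normalisation and zero-m 3j drop out of the ratio.
A: Δ: 0! 2! 6! / 9! → 1/252; sum: t=0:+1/1440 = 1/1440; 3j²(1 3 4; -1 3 -2) = Δ·Π!·Σ² = 1/252  (sign +1)
B: Δ: 0! 2! 6! / 9! → 1/252; sum: t=0:+1/240 = 1/240; 3j²(1 3 4; -1 2 -1) = Δ·Π!·Σ² = 1/84  (sign -1)
I_A²/I_B² = (1/252)/(1/84) = 1/3

1/3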